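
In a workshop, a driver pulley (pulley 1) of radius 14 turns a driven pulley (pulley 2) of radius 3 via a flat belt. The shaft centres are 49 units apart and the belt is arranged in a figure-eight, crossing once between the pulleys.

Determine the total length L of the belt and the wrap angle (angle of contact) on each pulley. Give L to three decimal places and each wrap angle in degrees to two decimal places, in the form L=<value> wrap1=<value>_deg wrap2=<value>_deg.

L=157.366 wrap1=220.60_deg wrap2=220.60_deg

crossed belt: β = asin((r1+r2)/C) = asin(17/49) = 20.3002°
wrap1 = wrap2 = π + 2β = 220.6004°
tangent length = C·cosβ = 45.9565
L = (r1+r2)·wrap + 2·C·cosβ = 17·3.8502 + 2·45.9565 = 157.3665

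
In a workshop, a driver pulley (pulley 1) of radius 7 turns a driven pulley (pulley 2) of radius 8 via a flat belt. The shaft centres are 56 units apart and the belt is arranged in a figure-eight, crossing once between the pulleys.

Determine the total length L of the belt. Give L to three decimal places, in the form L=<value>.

crossed belt: β = asin((r1+r2)/C) = asin(15/56) = 15.5368°
wrap1 = wrap2 = π + 2β = 211.0736°
tangent length = C·cosβ = 53.9537
L = (r1+r2)·wrap + 2·C·cosβ = 15·3.6839 + 2·53.9537 = 163.1663

L=163.166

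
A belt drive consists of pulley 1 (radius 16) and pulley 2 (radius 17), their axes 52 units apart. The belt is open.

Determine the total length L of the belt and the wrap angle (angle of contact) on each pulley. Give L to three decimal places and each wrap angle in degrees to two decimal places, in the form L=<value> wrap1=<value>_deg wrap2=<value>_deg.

L=207.692 wrap1=177.80_deg wrap2=182.20_deg

open belt: β = asin((r2−r1)/C) = asin(1/52) = 1.1019°
wrap1 = π − 2β = 177.7962°
wrap2 = π + 2β = 182.2038°
tangent length = C·cosβ = 51.9904
L = r1·wrap1 + r2·wrap2 + 2·C·cosβ = 16·3.1031 + 17·3.1801 + 2·51.9904 = 207.6918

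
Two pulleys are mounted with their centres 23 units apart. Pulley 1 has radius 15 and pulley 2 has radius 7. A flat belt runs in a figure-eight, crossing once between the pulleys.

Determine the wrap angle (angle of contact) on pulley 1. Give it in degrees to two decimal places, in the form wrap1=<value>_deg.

wrap1=326.09_deg

crossed belt: β = asin((r1+r2)/C) = asin(22/23) = 73.0426°
wrap1 = wrap2 = π + 2β = 326.0851°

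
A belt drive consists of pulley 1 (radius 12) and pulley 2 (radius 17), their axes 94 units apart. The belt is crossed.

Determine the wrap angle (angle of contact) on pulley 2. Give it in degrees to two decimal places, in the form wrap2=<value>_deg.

crossed belt: β = asin((r1+r2)/C) = asin(29/94) = 17.9695°
wrap1 = wrap2 = π + 2β = 215.9390°

wrap2=215.94_deg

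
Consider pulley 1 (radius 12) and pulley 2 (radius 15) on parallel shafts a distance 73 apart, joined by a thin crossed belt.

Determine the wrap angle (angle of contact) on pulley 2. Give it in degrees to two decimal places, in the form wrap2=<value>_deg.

crossed belt: β = asin((r1+r2)/C) = asin(27/73) = 21.7072°
wrap1 = wrap2 = π + 2β = 223.4143°

wrap2=223.41_deg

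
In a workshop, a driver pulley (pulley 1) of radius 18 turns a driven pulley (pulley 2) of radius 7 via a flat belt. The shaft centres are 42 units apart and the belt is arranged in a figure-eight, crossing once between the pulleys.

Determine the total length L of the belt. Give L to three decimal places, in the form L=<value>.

crossed belt: β = asin((r1+r2)/C) = asin(25/42) = 36.5296°
wrap1 = wrap2 = π + 2β = 253.0592°
tangent length = C·cosβ = 33.7491
L = (r1+r2)·wrap + 2·C·cosβ = 25·4.4167 + 2·33.7491 = 177.9161

L=177.916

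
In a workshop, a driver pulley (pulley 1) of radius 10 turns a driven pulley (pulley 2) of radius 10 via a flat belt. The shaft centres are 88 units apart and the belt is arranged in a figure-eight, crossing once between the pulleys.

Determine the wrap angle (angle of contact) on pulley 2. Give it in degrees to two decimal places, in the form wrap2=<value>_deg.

wrap2=206.27_deg

crossed belt: β = asin((r1+r2)/C) = asin(20/88) = 13.1366°
wrap1 = wrap2 = π + 2β = 206.2731°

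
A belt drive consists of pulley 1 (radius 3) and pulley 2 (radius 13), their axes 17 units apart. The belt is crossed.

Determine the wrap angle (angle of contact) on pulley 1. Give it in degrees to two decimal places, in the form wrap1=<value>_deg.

wrap1=320.50_deg

crossed belt: β = asin((r1+r2)/C) = asin(16/17) = 70.2501°
wrap1 = wrap2 = π + 2β = 320.5002°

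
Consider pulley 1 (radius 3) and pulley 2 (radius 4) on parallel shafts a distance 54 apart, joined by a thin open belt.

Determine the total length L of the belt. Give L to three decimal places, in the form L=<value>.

L=130.010

open belt: β = asin((r2−r1)/C) = asin(1/54) = 1.0611°
wrap1 = π − 2β = 177.8778°
wrap2 = π + 2β = 182.1222°
tangent length = C·cosβ = 53.9907
L = r1·wrap1 + r2·wrap2 + 2·C·cosβ = 3·3.1046 + 4·3.1786 + 2·53.9907 = 130.0097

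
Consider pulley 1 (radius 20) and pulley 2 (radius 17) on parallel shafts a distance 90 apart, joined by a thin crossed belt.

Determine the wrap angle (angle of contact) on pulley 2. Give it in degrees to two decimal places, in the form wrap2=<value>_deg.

wrap2=228.55_deg

crossed belt: β = asin((r1+r2)/C) = asin(37/90) = 24.2747°
wrap1 = wrap2 = π + 2β = 228.5493°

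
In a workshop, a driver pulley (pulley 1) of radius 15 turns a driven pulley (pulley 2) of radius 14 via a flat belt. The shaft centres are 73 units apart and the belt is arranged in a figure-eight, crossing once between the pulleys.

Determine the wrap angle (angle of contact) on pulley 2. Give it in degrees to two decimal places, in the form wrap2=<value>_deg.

crossed belt: β = asin((r1+r2)/C) = asin(29/73) = 23.4070°
wrap1 = wrap2 = π + 2β = 226.8140°

wrap2=226.81_deg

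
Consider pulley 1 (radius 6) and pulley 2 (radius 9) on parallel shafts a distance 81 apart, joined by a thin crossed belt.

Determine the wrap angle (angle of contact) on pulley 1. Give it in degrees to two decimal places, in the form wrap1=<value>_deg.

wrap1=201.34_deg

crossed belt: β = asin((r1+r2)/C) = asin(15/81) = 10.6719°
wrap1 = wrap2 = π + 2β = 201.3439°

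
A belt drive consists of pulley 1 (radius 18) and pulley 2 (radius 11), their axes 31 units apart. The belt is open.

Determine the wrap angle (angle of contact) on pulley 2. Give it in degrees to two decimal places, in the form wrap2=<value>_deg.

open belt: β = asin((r2−r1)/C) = asin(-7/31) = -13.0503°
wrap1 = π − 2β = 206.1006°
wrap2 = π + 2β = 153.8994°

wrap2=153.90_deg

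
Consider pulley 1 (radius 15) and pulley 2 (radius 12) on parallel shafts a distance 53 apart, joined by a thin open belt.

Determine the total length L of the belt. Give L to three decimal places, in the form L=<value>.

L=190.993

open belt: β = asin((r2−r1)/C) = asin(-3/53) = -3.2449°
wrap1 = π − 2β = 186.4898°
wrap2 = π + 2β = 173.5102°
tangent length = C·cosβ = 52.9150
L = r1·wrap1 + r2·wrap2 + 2·C·cosβ = 15·3.2549 + 12·3.0283 + 2·52.9150 = 190.9929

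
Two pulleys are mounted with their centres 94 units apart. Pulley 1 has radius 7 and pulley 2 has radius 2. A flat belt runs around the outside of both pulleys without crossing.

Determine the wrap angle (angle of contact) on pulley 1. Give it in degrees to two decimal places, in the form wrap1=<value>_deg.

open belt: β = asin((r2−r1)/C) = asin(-5/94) = -3.0491°
wrap1 = π − 2β = 186.0982°
wrap2 = π + 2β = 173.9018°

wrap1=186.10_deg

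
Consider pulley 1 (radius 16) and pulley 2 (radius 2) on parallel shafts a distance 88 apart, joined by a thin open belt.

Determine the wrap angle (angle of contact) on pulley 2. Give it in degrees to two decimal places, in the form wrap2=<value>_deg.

wrap2=161.69_deg

open belt: β = asin((r2−r1)/C) = asin(-14/88) = -9.1541°
wrap1 = π − 2β = 198.3083°
wrap2 = π + 2β = 161.6917°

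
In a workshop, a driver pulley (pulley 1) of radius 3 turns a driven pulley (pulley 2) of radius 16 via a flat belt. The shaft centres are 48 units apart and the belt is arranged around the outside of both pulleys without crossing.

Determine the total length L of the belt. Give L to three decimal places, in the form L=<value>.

L=159.233

open belt: β = asin((r2−r1)/C) = asin(13/48) = 15.7139°
wrap1 = π − 2β = 148.5723°
wrap2 = π + 2β = 211.4277°
tangent length = C·cosβ = 46.2061
L = r1·wrap1 + r2·wrap2 + 2·C·cosβ = 3·2.5931 + 16·3.6901 + 2·46.2061 = 159.2331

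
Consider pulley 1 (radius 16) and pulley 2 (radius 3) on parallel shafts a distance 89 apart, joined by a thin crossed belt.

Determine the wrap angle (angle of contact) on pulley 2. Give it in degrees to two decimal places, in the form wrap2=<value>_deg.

crossed belt: β = asin((r1+r2)/C) = asin(19/89) = 12.3266°
wrap1 = wrap2 = π + 2β = 204.6531°

wrap2=204.65_deg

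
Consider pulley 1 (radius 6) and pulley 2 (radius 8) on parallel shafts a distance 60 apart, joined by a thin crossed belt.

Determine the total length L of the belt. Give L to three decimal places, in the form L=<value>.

L=167.264

crossed belt: β = asin((r1+r2)/C) = asin(14/60) = 13.4934°
wrap1 = wrap2 = π + 2β = 206.9868°
tangent length = C·cosβ = 58.3438
L = (r1+r2)·wrap + 2·C·cosβ = 14·3.6126 + 2·58.3438 = 167.2640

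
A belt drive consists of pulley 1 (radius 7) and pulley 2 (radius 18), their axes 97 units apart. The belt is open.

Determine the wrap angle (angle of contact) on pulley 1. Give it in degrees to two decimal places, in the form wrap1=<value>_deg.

wrap1=166.98_deg

open belt: β = asin((r2−r1)/C) = asin(11/97) = 6.5115°
wrap1 = π − 2β = 166.9771°
wrap2 = π + 2β = 193.0229°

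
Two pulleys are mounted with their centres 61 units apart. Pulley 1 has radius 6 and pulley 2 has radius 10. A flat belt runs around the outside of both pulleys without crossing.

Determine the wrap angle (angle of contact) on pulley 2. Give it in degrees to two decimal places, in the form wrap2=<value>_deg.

open belt: β = asin((r2−r1)/C) = asin(4/61) = 3.7598°
wrap1 = π − 2β = 172.4804°
wrap2 = π + 2β = 187.5196°

wrap2=187.52_deg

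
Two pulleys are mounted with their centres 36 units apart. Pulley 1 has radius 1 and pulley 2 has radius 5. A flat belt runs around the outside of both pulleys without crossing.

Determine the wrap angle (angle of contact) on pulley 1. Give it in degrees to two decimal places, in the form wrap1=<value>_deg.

wrap1=167.24_deg

open belt: β = asin((r2−r1)/C) = asin(4/36) = 6.3794°
wrap1 = π − 2β = 167.2413°
wrap2 = π + 2β = 192.7587°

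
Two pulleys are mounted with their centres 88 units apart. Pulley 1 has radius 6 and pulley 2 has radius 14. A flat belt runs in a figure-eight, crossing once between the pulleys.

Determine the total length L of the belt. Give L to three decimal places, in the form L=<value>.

L=243.397

crossed belt: β = asin((r1+r2)/C) = asin(20/88) = 13.1366°
wrap1 = wrap2 = π + 2β = 206.2731°
tangent length = C·cosβ = 85.6971
L = (r1+r2)·wrap + 2·C·cosβ = 20·3.6001 + 2·85.6971 = 243.3972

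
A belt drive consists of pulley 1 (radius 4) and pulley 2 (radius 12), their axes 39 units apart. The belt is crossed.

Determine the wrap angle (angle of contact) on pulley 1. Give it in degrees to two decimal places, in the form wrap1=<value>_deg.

crossed belt: β = asin((r1+r2)/C) = asin(16/39) = 24.2209°
wrap1 = wrap2 = π + 2β = 228.4419°

wrap1=228.44_deg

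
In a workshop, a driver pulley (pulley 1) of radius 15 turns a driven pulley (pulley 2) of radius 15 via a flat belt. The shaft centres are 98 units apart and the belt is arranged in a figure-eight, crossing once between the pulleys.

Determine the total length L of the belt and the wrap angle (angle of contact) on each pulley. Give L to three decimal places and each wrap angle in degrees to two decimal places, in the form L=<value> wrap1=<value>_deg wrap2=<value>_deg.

crossed belt: β = asin((r1+r2)/C) = asin(30/98) = 17.8257°
wrap1 = wrap2 = π + 2β = 215.6514°
tangent length = C·cosβ = 93.2952
L = (r1+r2)·wrap + 2·C·cosβ = 30·3.7638 + 2·93.2952 = 299.5053

L=299.505 wrap1=215.65_deg wrap2=215.65_deg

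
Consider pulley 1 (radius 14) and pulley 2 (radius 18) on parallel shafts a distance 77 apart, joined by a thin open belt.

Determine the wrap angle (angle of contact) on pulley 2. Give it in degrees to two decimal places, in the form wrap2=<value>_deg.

open belt: β = asin((r2−r1)/C) = asin(4/77) = 2.9777°
wrap1 = π − 2β = 174.0445°
wrap2 = π + 2β = 185.9555°

wrap2=185.96_deg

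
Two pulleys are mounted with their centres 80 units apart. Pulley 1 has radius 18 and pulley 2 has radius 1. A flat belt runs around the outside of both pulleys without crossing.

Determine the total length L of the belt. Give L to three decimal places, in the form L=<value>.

open belt: β = asin((r2−r1)/C) = asin(-17/80) = -12.2689°
wrap1 = π − 2β = 204.5378°
wrap2 = π + 2β = 155.4622°
tangent length = C·cosβ = 78.1729
L = r1·wrap1 + r2·wrap2 + 2·C·cosβ = 18·3.5699 + 1·2.7133 + 2·78.1729 = 223.3165

L=223.317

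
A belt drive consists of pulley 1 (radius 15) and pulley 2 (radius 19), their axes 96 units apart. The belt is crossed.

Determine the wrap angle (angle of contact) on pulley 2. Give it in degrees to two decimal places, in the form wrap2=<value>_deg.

wrap2=221.48_deg

crossed belt: β = asin((r1+r2)/C) = asin(34/96) = 20.7424°
wrap1 = wrap2 = π + 2β = 221.4848°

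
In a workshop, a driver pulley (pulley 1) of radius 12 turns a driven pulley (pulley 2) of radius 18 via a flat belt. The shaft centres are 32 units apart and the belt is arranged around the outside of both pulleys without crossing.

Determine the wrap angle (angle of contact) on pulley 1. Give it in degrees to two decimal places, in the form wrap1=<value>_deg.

wrap1=158.39_deg

open belt: β = asin((r2−r1)/C) = asin(6/32) = 10.8069°
wrap1 = π − 2β = 158.3862°
wrap2 = π + 2β = 201.6138°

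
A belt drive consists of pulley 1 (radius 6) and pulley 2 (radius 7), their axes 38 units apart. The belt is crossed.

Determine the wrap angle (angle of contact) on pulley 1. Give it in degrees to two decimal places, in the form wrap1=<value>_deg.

crossed belt: β = asin((r1+r2)/C) = asin(13/38) = 20.0052°
wrap1 = wrap2 = π + 2β = 220.0104°

wrap1=220.01_deg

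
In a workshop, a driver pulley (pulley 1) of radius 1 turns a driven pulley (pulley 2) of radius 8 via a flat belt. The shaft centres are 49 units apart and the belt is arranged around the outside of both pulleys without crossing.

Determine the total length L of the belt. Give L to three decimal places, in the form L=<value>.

open belt: β = asin((r2−r1)/C) = asin(7/49) = 8.2132°
wrap1 = π − 2β = 163.5736°
wrap2 = π + 2β = 196.4264°
tangent length = C·cosβ = 48.4974
L = r1·wrap1 + r2·wrap2 + 2·C·cosβ = 1·2.8549 + 8·3.4283 + 2·48.4974 = 127.2760

L=127.276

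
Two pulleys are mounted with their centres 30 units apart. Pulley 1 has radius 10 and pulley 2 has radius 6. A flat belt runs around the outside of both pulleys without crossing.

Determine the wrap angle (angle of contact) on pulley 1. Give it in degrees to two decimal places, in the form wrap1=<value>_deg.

open belt: β = asin((r2−r1)/C) = asin(-4/30) = -7.6623°
wrap1 = π − 2β = 195.3245°
wrap2 = π + 2β = 164.6755°

wrap1=195.32_deg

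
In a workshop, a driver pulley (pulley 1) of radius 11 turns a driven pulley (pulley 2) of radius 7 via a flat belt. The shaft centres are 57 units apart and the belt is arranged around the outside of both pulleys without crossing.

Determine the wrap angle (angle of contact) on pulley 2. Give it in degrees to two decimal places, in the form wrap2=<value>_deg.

wrap2=171.95_deg

open belt: β = asin((r2−r1)/C) = asin(-4/57) = -4.0241°
wrap1 = π − 2β = 188.0481°
wrap2 = π + 2β = 171.9519°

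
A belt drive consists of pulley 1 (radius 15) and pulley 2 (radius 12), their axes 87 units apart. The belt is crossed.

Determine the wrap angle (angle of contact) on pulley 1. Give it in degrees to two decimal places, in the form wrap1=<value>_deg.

crossed belt: β = asin((r1+r2)/C) = asin(27/87) = 18.0800°
wrap1 = wrap2 = π + 2β = 216.1600°

wrap1=216.16_deg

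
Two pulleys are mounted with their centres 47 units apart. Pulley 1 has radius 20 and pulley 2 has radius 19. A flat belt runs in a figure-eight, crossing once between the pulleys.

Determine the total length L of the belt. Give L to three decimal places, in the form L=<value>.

crossed belt: β = asin((r1+r2)/C) = asin(39/47) = 56.0769°
wrap1 = wrap2 = π + 2β = 292.1538°
tangent length = C·cosβ = 26.2298
L = (r1+r2)·wrap + 2·C·cosβ = 39·5.0990 + 2·26.2298 = 251.3223

L=251.322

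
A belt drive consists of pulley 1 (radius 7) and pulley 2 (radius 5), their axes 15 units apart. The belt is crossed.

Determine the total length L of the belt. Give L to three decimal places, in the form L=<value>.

crossed belt: β = asin((r1+r2)/C) = asin(12/15) = 53.1301°
wrap1 = wrap2 = π + 2β = 286.2602°
tangent length = C·cosβ = 9.0000
L = (r1+r2)·wrap + 2·C·cosβ = 12·4.9962 + 2·9.0000 = 77.9542

L=77.954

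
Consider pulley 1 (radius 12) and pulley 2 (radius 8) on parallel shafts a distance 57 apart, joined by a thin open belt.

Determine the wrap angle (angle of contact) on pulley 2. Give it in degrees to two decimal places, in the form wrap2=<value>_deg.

open belt: β = asin((r2−r1)/C) = asin(-4/57) = -4.0241°
wrap1 = π − 2β = 188.0481°
wrap2 = π + 2β = 171.9519°

wrap2=171.95_deg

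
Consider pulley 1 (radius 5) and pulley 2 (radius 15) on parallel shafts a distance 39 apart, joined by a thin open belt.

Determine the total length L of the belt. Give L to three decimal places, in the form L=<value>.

open belt: β = asin((r2−r1)/C) = asin(10/39) = 14.8572°
wrap1 = π − 2β = 150.2857°
wrap2 = π + 2β = 209.7143°
tangent length = C·cosβ = 37.6962
L = r1·wrap1 + r2·wrap2 + 2·C·cosβ = 5·2.6230 + 15·3.6602 + 2·37.6962 = 143.4103

L=143.410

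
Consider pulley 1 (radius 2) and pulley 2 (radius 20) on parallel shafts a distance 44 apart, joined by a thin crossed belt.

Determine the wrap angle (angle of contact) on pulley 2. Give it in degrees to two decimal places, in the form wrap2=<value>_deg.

wrap2=240.00_deg

crossed belt: β = asin((r1+r2)/C) = asin(22/44) = 30.0000°
wrap1 = wrap2 = π + 2β = 240.0000°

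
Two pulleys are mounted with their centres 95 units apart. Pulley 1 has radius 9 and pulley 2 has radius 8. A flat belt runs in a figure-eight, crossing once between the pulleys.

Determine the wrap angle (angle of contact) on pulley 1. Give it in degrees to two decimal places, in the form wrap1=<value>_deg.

crossed belt: β = asin((r1+r2)/C) = asin(17/95) = 10.3085°
wrap1 = wrap2 = π + 2β = 200.6169°

wrap1=200.62_deg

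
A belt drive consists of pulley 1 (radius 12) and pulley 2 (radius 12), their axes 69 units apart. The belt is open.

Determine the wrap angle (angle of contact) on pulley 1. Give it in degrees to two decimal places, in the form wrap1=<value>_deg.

wrap1=180.00_deg

open belt: β = asin((r2−r1)/C) = asin(0/69) = 0.0000°
wrap1 = π − 2β = 180.0000°
wrap2 = π + 2β = 180.0000°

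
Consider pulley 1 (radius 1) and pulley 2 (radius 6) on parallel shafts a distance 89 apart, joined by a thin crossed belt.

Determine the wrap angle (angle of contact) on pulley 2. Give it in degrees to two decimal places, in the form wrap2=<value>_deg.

wrap2=189.02_deg

crossed belt: β = asin((r1+r2)/C) = asin(7/89) = 4.5111°
wrap1 = wrap2 = π + 2β = 189.0221°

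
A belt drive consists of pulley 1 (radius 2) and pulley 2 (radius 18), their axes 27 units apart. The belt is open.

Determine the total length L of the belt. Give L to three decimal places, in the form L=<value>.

open belt: β = asin((r2−r1)/C) = asin(16/27) = 36.3412°
wrap1 = π − 2β = 107.3176°
wrap2 = π + 2β = 252.6824°
tangent length = C·cosβ = 21.7486
L = r1·wrap1 + r2·wrap2 + 2·C·cosβ = 2·1.8730 + 18·4.4101 + 2·21.7486 = 126.6257

L=126.626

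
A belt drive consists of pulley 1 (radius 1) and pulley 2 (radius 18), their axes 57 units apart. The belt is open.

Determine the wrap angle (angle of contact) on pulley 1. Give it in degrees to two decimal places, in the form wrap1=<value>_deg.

wrap1=145.30_deg

open belt: β = asin((r2−r1)/C) = asin(17/57) = 17.3523°
wrap1 = π − 2β = 145.2955°
wrap2 = π + 2β = 214.7045°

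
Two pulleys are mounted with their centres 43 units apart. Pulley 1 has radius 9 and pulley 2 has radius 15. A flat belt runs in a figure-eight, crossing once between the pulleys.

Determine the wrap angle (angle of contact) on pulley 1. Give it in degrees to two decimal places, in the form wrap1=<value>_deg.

wrap1=247.85_deg

crossed belt: β = asin((r1+r2)/C) = asin(24/43) = 33.9272°
wrap1 = wrap2 = π + 2β = 247.8545°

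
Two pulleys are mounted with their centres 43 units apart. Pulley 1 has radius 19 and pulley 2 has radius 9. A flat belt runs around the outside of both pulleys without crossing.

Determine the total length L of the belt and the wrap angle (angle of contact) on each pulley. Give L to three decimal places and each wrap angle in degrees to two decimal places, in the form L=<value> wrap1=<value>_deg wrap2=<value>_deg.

open belt: β = asin((r2−r1)/C) = asin(-10/43) = -13.4477°
wrap1 = π − 2β = 206.8955°
wrap2 = π + 2β = 153.1045°
tangent length = C·cosβ = 41.8210
L = r1·wrap1 + r2·wrap2 + 2·C·cosβ = 19·3.6110 + 9·2.6722 + 2·41.8210 = 176.3008

L=176.301 wrap1=206.90_deg wrap2=153.10_deg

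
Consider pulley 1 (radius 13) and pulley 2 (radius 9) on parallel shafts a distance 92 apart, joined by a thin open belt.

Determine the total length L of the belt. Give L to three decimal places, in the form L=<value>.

open belt: β = asin((r2−r1)/C) = asin(-4/92) = -2.4919°
wrap1 = π − 2β = 184.9838°
wrap2 = π + 2β = 175.0162°
tangent length = C·cosβ = 91.9130
L = r1·wrap1 + r2·wrap2 + 2·C·cosβ = 13·3.2286 + 9·3.0546 + 2·91.9130 = 253.2890

L=253.289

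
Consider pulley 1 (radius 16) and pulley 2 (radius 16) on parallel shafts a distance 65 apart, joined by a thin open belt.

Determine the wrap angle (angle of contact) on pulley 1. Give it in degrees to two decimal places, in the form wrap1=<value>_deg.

open belt: β = asin((r2−r1)/C) = asin(0/65) = 0.0000°
wrap1 = π − 2β = 180.0000°
wrap2 = π + 2β = 180.0000°

wrap1=180.00_deg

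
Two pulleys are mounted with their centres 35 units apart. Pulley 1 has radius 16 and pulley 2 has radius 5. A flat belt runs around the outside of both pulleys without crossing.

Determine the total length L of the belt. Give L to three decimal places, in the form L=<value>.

L=139.460

open belt: β = asin((r2−r1)/C) = asin(-11/35) = -18.3177°
wrap1 = π − 2β = 216.6354°
wrap2 = π + 2β = 143.3646°
tangent length = C·cosβ = 33.2265
L = r1·wrap1 + r2·wrap2 + 2·C·cosβ = 16·3.7810 + 5·2.5022 + 2·33.2265 = 139.4599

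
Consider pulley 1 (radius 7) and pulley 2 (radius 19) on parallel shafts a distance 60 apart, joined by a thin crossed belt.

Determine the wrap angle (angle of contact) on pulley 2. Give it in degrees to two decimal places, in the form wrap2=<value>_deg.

wrap2=231.36_deg

crossed belt: β = asin((r1+r2)/C) = asin(26/60) = 25.6793°
wrap1 = wrap2 = π + 2β = 231.3586°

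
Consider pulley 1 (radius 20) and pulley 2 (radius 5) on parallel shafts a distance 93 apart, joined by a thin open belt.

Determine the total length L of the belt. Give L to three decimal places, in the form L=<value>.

open belt: β = asin((r2−r1)/C) = asin(-15/93) = -9.2818°
wrap1 = π − 2β = 198.5636°
wrap2 = π + 2β = 161.4364°
tangent length = C·cosβ = 91.7824
L = r1·wrap1 + r2·wrap2 + 2·C·cosβ = 20·3.4656 + 5·2.8176 + 2·91.7824 = 266.9645

L=266.964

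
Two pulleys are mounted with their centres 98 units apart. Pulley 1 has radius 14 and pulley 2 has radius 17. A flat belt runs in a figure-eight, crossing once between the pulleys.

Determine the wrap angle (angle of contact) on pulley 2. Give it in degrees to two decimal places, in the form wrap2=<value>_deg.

crossed belt: β = asin((r1+r2)/C) = asin(31/98) = 18.4409°
wrap1 = wrap2 = π + 2β = 216.8818°

wrap2=216.88_deg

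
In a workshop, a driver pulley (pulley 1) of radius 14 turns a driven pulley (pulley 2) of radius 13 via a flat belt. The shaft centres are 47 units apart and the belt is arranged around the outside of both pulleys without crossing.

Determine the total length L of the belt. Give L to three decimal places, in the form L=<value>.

L=178.844

open belt: β = asin((r2−r1)/C) = asin(-1/47) = -1.2192°
wrap1 = π − 2β = 182.4383°
wrap2 = π + 2β = 177.5617°
tangent length = C·cosβ = 46.9894
L = r1·wrap1 + r2·wrap2 + 2·C·cosβ = 14·3.1841 + 13·3.0990 + 2·46.9894 = 178.8443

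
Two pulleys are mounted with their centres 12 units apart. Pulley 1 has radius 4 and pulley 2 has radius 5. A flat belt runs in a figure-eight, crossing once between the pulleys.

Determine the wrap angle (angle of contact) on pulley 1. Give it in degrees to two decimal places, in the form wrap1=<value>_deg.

crossed belt: β = asin((r1+r2)/C) = asin(9/12) = 48.5904°
wrap1 = wrap2 = π + 2β = 277.1808°

wrap1=277.18_deg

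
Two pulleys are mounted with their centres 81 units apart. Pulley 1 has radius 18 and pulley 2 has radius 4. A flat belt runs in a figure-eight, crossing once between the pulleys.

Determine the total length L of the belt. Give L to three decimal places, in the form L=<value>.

crossed belt: β = asin((r1+r2)/C) = asin(22/81) = 15.7598°
wrap1 = wrap2 = π + 2β = 211.5196°
tangent length = C·cosβ = 77.9551
L = (r1+r2)·wrap + 2·C·cosβ = 22·3.6917 + 2·77.9551 = 237.1279

L=237.128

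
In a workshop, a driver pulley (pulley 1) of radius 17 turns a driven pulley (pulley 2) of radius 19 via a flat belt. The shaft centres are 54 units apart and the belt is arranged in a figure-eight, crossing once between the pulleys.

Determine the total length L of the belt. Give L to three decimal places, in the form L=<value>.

L=246.136

crossed belt: β = asin((r1+r2)/C) = asin(36/54) = 41.8103°
wrap1 = wrap2 = π + 2β = 263.6206°
tangent length = C·cosβ = 40.2492
L = (r1+r2)·wrap + 2·C·cosβ = 36·4.6010 + 2·40.2492 = 246.1362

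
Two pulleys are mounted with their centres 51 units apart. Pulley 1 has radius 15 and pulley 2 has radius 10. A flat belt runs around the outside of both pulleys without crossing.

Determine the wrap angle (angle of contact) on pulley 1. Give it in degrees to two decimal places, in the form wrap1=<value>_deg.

wrap1=191.25_deg

open belt: β = asin((r2−r1)/C) = asin(-5/51) = -5.6263°
wrap1 = π − 2β = 191.2525°
wrap2 = π + 2β = 168.7475°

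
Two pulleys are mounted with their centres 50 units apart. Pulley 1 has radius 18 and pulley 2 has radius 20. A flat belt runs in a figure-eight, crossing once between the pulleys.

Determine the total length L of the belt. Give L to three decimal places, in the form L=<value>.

L=249.985

crossed belt: β = asin((r1+r2)/C) = asin(38/50) = 49.4642°
wrap1 = wrap2 = π + 2β = 278.9284°
tangent length = C·cosβ = 32.4962
L = (r1+r2)·wrap + 2·C·cosβ = 38·4.8682 + 2·32.4962 = 249.9846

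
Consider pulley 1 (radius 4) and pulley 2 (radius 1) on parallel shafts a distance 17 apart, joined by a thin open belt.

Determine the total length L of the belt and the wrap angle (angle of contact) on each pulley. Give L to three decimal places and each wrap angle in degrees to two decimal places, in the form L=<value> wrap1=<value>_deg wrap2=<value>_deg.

open belt: β = asin((r2−r1)/C) = asin(-3/17) = -10.1642°
wrap1 = π − 2β = 200.3285°
wrap2 = π + 2β = 159.6715°
tangent length = C·cosβ = 16.7332
L = r1·wrap1 + r2·wrap2 + 2·C·cosβ = 4·3.4964 + 1·2.7868 + 2·16.7332 = 50.2388

L=50.239 wrap1=200.33_deg wrap2=159.67_deg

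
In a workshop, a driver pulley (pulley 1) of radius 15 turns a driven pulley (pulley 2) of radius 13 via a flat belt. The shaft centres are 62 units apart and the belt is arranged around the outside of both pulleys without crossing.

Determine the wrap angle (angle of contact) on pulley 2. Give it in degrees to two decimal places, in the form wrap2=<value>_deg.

wrap2=176.30_deg

open belt: β = asin((r2−r1)/C) = asin(-2/62) = -1.8486°
wrap1 = π − 2β = 183.6971°
wrap2 = π + 2β = 176.3029°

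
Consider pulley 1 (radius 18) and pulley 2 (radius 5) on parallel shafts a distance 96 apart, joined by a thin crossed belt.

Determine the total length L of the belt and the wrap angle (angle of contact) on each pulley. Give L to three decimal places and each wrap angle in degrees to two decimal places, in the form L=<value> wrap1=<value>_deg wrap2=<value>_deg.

crossed belt: β = asin((r1+r2)/C) = asin(23/96) = 13.8619°
wrap1 = wrap2 = π + 2β = 207.7239°
tangent length = C·cosβ = 93.2041
L = (r1+r2)·wrap + 2·C·cosβ = 23·3.6255 + 2·93.2041 = 269.7939

L=269.794 wrap1=207.72_deg wrap2=207.72_deg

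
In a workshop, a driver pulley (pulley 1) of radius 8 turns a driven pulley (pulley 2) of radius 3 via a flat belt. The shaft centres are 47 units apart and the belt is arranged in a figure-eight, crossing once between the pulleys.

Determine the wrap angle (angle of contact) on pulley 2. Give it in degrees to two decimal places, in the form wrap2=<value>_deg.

wrap2=207.07_deg

crossed belt: β = asin((r1+r2)/C) = asin(11/47) = 13.5352°
wrap1 = wrap2 = π + 2β = 207.0704°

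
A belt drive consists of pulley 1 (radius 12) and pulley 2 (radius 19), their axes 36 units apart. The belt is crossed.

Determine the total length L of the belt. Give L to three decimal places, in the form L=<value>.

L=198.317

crossed belt: β = asin((r1+r2)/C) = asin(31/36) = 59.4416°
wrap1 = wrap2 = π + 2β = 298.8831°
tangent length = C·cosβ = 18.3030
L = (r1+r2)·wrap + 2·C·cosβ = 31·5.2165 + 2·18.3030 = 198.3173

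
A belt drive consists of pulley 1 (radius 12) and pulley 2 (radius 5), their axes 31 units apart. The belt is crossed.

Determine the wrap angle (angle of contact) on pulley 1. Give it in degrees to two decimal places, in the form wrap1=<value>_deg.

crossed belt: β = asin((r1+r2)/C) = asin(17/31) = 33.2564°
wrap1 = wrap2 = π + 2β = 246.5129°

wrap1=246.51_deg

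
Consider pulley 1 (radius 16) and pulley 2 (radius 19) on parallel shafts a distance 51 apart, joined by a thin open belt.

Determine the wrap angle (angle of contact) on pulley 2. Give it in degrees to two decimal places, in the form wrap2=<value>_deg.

wrap2=186.74_deg

open belt: β = asin((r2−r1)/C) = asin(3/51) = 3.3723°
wrap1 = π − 2β = 173.2554°
wrap2 = π + 2β = 186.7446°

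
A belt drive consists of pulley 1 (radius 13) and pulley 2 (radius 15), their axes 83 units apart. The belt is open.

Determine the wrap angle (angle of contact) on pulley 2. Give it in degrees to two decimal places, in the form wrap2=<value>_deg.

open belt: β = asin((r2−r1)/C) = asin(2/83) = 1.3808°
wrap1 = π − 2β = 177.2385°
wrap2 = π + 2β = 182.7615°

wrap2=182.76_deg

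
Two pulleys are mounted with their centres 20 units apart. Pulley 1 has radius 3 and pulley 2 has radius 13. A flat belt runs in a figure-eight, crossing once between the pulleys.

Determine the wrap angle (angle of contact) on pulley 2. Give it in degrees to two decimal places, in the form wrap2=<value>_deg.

crossed belt: β = asin((r1+r2)/C) = asin(16/20) = 53.1301°
wrap1 = wrap2 = π + 2β = 286.2602°

wrap2=286.26_deg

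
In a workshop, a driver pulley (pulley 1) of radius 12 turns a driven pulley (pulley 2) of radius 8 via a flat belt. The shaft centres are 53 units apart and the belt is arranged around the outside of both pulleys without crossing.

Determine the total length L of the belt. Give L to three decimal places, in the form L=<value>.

L=169.134

open belt: β = asin((r2−r1)/C) = asin(-4/53) = -4.3283°
wrap1 = π − 2β = 188.6567°
wrap2 = π + 2β = 171.3433°
tangent length = C·cosβ = 52.8488
L = r1·wrap1 + r2·wrap2 + 2·C·cosβ = 12·3.2927 + 8·2.9905 + 2·52.8488 = 169.1339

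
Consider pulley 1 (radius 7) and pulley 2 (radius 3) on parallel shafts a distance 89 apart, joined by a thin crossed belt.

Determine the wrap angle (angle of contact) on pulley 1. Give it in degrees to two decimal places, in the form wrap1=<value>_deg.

wrap1=192.90_deg

crossed belt: β = asin((r1+r2)/C) = asin(10/89) = 6.4514°
wrap1 = wrap2 = π + 2β = 192.9027°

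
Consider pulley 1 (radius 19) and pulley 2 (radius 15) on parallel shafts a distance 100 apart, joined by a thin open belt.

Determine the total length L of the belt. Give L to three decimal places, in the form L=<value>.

open belt: β = asin((r2−r1)/C) = asin(-4/100) = -2.2924°
wrap1 = π − 2β = 184.5849°
wrap2 = π + 2β = 175.4151°
tangent length = C·cosβ = 99.9200
L = r1·wrap1 + r2·wrap2 + 2·C·cosβ = 19·3.2216 + 15·3.0616 + 2·99.9200 = 306.9742

L=306.974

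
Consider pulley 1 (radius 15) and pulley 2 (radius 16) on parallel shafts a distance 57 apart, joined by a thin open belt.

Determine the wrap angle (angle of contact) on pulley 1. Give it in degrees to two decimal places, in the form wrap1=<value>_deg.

wrap1=177.99_deg

open belt: β = asin((r2−r1)/C) = asin(1/57) = 1.0052°
wrap1 = π − 2β = 177.9895°
wrap2 = π + 2β = 182.0105°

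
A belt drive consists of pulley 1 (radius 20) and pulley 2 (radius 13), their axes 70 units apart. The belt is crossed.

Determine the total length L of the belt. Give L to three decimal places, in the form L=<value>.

crossed belt: β = asin((r1+r2)/C) = asin(33/70) = 28.1271°
wrap1 = wrap2 = π + 2β = 236.2541°
tangent length = C·cosβ = 61.7333
L = (r1+r2)·wrap + 2·C·cosβ = 33·4.1234 + 2·61.7333 = 259.5392

L=259.539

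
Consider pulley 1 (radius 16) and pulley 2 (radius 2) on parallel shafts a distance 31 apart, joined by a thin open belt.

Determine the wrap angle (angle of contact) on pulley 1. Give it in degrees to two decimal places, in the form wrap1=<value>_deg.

wrap1=233.69_deg

open belt: β = asin((r2−r1)/C) = asin(-14/31) = -26.8472°
wrap1 = π − 2β = 233.6944°
wrap2 = π + 2β = 126.3056°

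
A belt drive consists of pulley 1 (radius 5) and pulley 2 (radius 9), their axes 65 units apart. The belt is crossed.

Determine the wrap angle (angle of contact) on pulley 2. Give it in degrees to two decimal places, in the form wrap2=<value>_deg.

wrap2=204.88_deg

crossed belt: β = asin((r1+r2)/C) = asin(14/65) = 12.4381°
wrap1 = wrap2 = π + 2β = 204.8762°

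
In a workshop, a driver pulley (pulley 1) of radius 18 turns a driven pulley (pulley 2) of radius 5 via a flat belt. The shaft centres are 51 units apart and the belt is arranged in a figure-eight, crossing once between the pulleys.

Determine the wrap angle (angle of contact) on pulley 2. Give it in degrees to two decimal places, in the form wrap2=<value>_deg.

crossed belt: β = asin((r1+r2)/C) = asin(23/51) = 26.8066°
wrap1 = wrap2 = π + 2β = 233.6132°

wrap2=233.61_deg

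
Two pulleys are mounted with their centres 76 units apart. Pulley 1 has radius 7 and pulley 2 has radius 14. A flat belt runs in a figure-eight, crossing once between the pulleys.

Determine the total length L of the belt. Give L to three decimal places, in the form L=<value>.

L=223.814

crossed belt: β = asin((r1+r2)/C) = asin(21/76) = 16.0404°
wrap1 = wrap2 = π + 2β = 212.0809°
tangent length = C·cosβ = 73.0411
L = (r1+r2)·wrap + 2·C·cosβ = 21·3.7015 + 2·73.0411 = 223.8139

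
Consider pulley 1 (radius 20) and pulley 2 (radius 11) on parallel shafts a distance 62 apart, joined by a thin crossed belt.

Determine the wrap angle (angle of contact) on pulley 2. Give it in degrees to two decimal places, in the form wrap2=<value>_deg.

crossed belt: β = asin((r1+r2)/C) = asin(31/62) = 30.0000°
wrap1 = wrap2 = π + 2β = 240.0000°

wrap2=240.00_deg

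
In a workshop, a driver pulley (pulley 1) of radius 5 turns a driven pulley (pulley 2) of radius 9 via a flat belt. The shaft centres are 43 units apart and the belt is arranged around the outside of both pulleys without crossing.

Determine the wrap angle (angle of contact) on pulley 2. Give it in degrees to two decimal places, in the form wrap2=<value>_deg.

wrap2=190.68_deg

open belt: β = asin((r2−r1)/C) = asin(4/43) = 5.3376°
wrap1 = π − 2β = 169.3249°
wrap2 = π + 2β = 190.6751°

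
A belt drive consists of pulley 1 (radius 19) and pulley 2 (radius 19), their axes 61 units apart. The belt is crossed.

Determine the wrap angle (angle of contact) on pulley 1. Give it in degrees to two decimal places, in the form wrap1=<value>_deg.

crossed belt: β = asin((r1+r2)/C) = asin(38/61) = 38.5319°
wrap1 = wrap2 = π + 2β = 257.0639°

wrap1=257.06_deg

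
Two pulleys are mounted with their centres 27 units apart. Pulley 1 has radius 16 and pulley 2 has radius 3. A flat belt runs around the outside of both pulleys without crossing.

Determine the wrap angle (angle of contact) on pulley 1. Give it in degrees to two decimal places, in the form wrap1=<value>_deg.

wrap1=237.56_deg

open belt: β = asin((r2−r1)/C) = asin(-13/27) = -28.7822°
wrap1 = π − 2β = 237.5644°
wrap2 = π + 2β = 122.4356°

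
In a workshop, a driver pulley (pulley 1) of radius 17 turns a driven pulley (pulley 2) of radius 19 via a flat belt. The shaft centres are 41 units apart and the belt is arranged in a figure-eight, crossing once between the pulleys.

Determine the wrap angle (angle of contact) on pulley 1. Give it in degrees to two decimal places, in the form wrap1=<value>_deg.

crossed belt: β = asin((r1+r2)/C) = asin(36/41) = 61.4079°
wrap1 = wrap2 = π + 2β = 302.8158°

wrap1=302.82_deg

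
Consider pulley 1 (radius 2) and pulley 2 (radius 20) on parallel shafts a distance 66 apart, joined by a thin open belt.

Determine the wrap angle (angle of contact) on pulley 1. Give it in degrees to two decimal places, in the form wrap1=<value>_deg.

open belt: β = asin((r2−r1)/C) = asin(18/66) = 15.8266°
wrap1 = π − 2β = 148.3468°
wrap2 = π + 2β = 211.6532°

wrap1=148.35_deg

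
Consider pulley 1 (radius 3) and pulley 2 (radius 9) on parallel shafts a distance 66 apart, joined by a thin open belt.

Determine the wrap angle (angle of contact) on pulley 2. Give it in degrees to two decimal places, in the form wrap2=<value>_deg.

wrap2=190.43_deg

open belt: β = asin((r2−r1)/C) = asin(6/66) = 5.2159°
wrap1 = π − 2β = 169.5682°
wrap2 = π + 2β = 190.4318°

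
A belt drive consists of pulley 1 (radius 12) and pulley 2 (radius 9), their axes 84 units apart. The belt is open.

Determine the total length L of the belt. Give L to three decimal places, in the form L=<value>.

open belt: β = asin((r2−r1)/C) = asin(-3/84) = -2.0467°
wrap1 = π − 2β = 184.0934°
wrap2 = π + 2β = 175.9066°
tangent length = C·cosβ = 83.9464
L = r1·wrap1 + r2·wrap2 + 2·C·cosβ = 12·3.2130 + 9·3.0701 + 2·83.9464 = 234.0806

L=234.081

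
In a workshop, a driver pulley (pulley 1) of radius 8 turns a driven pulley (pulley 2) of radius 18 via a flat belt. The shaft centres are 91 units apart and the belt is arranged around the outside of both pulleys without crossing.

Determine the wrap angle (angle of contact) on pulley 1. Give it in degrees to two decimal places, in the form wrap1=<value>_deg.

open belt: β = asin((r2−r1)/C) = asin(10/91) = 6.3090°
wrap1 = π − 2β = 167.3820°
wrap2 = π + 2β = 192.6180°

wrap1=167.38_deg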